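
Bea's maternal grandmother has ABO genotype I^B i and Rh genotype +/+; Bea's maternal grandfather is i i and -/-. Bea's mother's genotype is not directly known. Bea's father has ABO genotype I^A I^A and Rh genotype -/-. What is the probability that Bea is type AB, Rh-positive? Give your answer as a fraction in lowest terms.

1/8

Bea's mother's ABO genotype from I^B i × i i: 1/2 I^B i, 1/2 i i.
Crossing each possibility with the father I^A I^A and summing P(type AB): 1/2·1/2 + 1/2·0 = 1/4.
Similarly for Rh via the mother's Rh distribution: P(Rh+) = 1/2.
Independent loci: 1/4 × 1/2 = 1/8.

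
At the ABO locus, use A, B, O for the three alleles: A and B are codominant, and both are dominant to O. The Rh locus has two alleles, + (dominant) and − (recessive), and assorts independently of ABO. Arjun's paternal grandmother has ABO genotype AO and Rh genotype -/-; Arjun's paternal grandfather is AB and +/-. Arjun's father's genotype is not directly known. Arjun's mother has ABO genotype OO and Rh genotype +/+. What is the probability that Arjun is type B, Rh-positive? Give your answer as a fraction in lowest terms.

Arjun's father's ABO genotype from AO × AB: 1/4 AA, 1/4 AB, 1/4 AO, 1/4 BO.
Crossing each possibility with the mother OO and summing P(type B): 1/4·0 + 1/4·1/2 + 1/4·0 + 1/4·1/2 = 1/4.
Similarly for Rh via the father's Rh distribution: P(Rh+) = 1.
Independent loci: 1/4 × 1 = 1/4.

1/4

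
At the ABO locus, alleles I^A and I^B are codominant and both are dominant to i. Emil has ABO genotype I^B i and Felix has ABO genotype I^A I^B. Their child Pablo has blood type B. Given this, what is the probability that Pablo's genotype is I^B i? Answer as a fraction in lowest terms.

Cross I^B i × I^A I^B → 1/4 I^A I^B, 1/4 I^A i, 1/4 I^B I^B, 1/4 I^B i.
Type-B genotypes among offspring: I^B I^B (1/4), I^B i (1/4); total 1/2.
P(I^B i | type B) = (1/4) / (1/2) = 1/2.

1/2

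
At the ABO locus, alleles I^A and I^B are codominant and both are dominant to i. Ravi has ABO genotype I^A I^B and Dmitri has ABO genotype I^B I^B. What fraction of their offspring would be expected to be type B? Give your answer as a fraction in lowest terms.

1/2

ABO cross I^A I^B × I^B I^B → offspring phenotypes: 1/2 B, 1/2 AB.
So P(type B) = 1/2.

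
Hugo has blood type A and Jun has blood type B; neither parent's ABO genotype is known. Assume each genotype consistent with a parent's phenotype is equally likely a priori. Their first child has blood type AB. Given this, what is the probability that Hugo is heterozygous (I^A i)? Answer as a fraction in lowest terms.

1/3

Possible genotypes: Hugo ∈ {I^A I^A, I^A i}; Jun ∈ {I^B I^B, I^B i}.
Weight each parental genotype pair by prior × P(type-AB child):
  I^A I^A × I^B I^B: posterior weight 4/9.
  I^A I^A × I^B i: posterior weight 2/9.
  I^A i × I^B I^B: posterior weight 2/9.
  I^A i × I^B i: posterior weight 1/9.
Sum the posterior weight over pairs where Hugo is I^A i: 1/3.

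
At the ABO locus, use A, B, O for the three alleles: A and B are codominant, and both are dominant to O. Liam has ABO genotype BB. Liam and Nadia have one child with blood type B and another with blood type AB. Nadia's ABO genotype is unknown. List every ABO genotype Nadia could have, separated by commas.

AB, AO

For each candidate genotype of Nadia, check whether crossing it with BB can produce every observed child phenotype.
  AA → possible child types {AB} ✗
  AB → possible child types {B, AB} ✓
  AO → possible child types {B, AB} ✓
  BB → possible child types {B} ✗
  BO → possible child types {B} ✗
  OO → possible child types {B} ✗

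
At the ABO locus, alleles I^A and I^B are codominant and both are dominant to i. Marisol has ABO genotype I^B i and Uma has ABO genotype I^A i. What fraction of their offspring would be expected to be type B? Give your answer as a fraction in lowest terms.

ABO cross I^B i × I^A i → offspring phenotypes: 1/4 O, 1/4 A, 1/4 B, 1/4 AB.
So P(type B) = 1/4.

1/4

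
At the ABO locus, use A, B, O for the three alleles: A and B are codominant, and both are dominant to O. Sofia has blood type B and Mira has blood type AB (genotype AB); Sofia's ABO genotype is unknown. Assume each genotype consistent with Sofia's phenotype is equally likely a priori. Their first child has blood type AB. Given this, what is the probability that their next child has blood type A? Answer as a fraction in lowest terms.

1/12

Possible genotypes: Sofia ∈ {BB, BO}; Mira ∈ {AB}.
Weight each parental genotype pair by prior × P(type-AB child):
  BB × AB: posterior weight 2/3; P(next child type A) = 0.
  BO × AB: posterior weight 1/3; P(next child type A) = 1/4.
Weighted sum = 1/12.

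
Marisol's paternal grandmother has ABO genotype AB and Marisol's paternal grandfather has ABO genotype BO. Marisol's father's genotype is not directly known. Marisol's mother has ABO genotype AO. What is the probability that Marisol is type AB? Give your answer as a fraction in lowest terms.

Marisol's father's ABO genotype from AB × BO: 1/4 AB, 1/4 AO, 1/4 BB, 1/4 BO.
Crossing each possibility with the mother AO and summing P(type AB): 1/4·1/4 + 1/4·0 + 1/4·1/2 + 1/4·1/4 = 1/4.

1/4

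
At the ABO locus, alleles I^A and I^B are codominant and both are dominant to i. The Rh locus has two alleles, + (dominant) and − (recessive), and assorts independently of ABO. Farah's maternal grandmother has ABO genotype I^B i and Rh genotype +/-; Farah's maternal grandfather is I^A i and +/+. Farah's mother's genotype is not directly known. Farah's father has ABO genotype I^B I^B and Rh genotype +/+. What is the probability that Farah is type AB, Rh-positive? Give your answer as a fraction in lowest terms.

Farah's mother's ABO genotype from I^B i × I^A i: 1/4 I^A I^B, 1/4 I^A i, 1/4 I^B i, 1/4 i i.
Crossing each possibility with the father I^B I^B and summing P(type AB): 1/4·1/2 + 1/4·1/2 + 1/4·0 + 1/4·0 = 1/4.
Similarly for Rh via the mother's Rh distribution: P(Rh+) = 1.
Independent loci: 1/4 × 1 = 1/4.

1/4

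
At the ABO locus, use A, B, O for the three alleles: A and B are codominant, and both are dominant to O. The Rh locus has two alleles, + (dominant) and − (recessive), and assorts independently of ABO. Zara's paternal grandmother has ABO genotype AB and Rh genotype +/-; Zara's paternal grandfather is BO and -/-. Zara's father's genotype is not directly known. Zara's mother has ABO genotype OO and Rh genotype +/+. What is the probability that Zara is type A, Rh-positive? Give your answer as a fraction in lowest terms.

1/4

Zara's father's ABO genotype from AB × BO: 1/4 AB, 1/4 AO, 1/4 BB, 1/4 BO.
Crossing each possibility with the mother OO and summing P(type A): 1/4·1/2 + 1/4·1/2 + 1/4·0 + 1/4·0 = 1/4.
Similarly for Rh via the father's Rh distribution: P(Rh+) = 1.
Independent loci: 1/4 × 1 = 1/4.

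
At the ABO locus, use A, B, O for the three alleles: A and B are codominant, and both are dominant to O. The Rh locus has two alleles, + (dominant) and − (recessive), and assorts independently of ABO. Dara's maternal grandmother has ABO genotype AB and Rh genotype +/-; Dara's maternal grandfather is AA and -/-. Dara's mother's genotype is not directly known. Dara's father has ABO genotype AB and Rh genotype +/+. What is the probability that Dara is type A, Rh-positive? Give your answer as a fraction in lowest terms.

3/8

Dara's mother's ABO genotype from AB × AA: 1/2 AA, 1/2 AB.
Crossing each possibility with the father AB and summing P(type A): 1/2·1/2 + 1/2·1/4 = 3/8.
Similarly for Rh via the mother's Rh distribution: P(Rh+) = 1.
Independent loci: 3/8 × 1 = 3/8.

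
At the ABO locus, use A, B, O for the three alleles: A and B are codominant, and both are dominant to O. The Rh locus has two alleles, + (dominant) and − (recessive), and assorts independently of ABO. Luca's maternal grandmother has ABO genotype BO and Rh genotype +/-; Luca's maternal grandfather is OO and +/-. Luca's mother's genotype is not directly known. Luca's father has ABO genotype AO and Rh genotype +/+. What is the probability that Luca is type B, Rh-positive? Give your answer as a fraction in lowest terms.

1/8

Luca's mother's ABO genotype from BO × OO: 1/2 BO, 1/2 OO.
Crossing each possibility with the father AO and summing P(type B): 1/2·1/4 + 1/2·0 = 1/8.
Similarly for Rh via the mother's Rh distribution: P(Rh+) = 1.
Independent loci: 1/8 × 1 = 1/8.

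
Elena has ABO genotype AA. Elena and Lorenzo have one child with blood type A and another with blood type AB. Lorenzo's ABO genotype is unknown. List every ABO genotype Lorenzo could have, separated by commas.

For each candidate genotype of Lorenzo, check whether crossing it with AA can produce every observed child phenotype.
  AA → possible child types {A} ✗
  AB → possible child types {A, AB} ✓
  AO → possible child types {A} ✗
  BB → possible child types {AB} ✗
  BO → possible child types {A, AB} ✓
  OO → possible child types {A} ✗

AB, BO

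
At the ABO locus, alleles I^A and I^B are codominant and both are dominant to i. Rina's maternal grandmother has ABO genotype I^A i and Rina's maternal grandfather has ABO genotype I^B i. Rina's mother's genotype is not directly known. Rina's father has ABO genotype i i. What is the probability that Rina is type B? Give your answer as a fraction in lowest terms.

1/4

Rina's mother's ABO genotype from I^A i × I^B i: 1/4 I^A I^B, 1/4 I^A i, 1/4 I^B i, 1/4 i i.
Crossing each possibility with the father i i and summing P(type B): 1/4·1/2 + 1/4·0 + 1/4·1/2 + 1/4·0 = 1/4.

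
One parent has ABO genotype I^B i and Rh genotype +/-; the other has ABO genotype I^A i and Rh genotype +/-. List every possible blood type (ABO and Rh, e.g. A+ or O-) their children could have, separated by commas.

O+, O-, A+, A-, B+, B-, AB+, AB-

Gametes from I^B i × I^A i give offspring ABO genotypes I^A I^B, I^A i, I^B i, i i, i.e. phenotypes O, A, B, AB.
Rh cross +/- × +/- → phenotypes Rh+, Rh-.
Combining independently: O+, O-, A+, A-, B+, B-, AB+, AB-.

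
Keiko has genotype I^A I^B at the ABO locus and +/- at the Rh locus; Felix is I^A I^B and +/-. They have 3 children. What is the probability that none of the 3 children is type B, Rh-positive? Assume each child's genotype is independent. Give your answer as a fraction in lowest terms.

2197/4096

ABO cross I^A I^B × I^A I^B → 1/4 A, 1/4 B, 1/2 AB.
Rh cross +/- × +/- → 3/4 Rh+, 1/4 Rh-; so P(type B, Rh-positive) = 1/4 × 3/4 = 3/16 per child.
P(not type B, Rh-positive) = 13/16 for one child; (13/16)^3 = 2197/4096.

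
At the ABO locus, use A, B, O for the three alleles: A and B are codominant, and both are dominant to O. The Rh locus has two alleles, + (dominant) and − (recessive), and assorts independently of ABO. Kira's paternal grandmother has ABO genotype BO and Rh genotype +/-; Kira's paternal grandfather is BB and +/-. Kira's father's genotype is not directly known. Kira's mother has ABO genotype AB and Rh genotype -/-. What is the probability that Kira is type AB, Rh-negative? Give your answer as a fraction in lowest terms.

Kira's father's ABO genotype from BO × BB: 1/2 BB, 1/2 BO.
Crossing each possibility with the mother AB and summing P(type AB): 1/2·1/2 + 1/2·1/4 = 3/8.
Similarly for Rh via the father's Rh distribution: P(Rh-) = 1/2.
Independent loci: 3/8 × 1/2 = 3/16.

3/16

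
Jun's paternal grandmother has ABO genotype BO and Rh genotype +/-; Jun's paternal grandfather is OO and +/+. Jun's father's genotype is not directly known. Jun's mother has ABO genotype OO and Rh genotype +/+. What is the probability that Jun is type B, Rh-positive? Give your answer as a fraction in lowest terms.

1/4

Jun's father's ABO genotype from BO × OO: 1/2 BO, 1/2 OO.
Crossing each possibility with the mother OO and summing P(type B): 1/2·1/2 + 1/2·0 = 1/4.
Similarly for Rh via the father's Rh distribution: P(Rh+) = 1.
Independent loci: 1/4 × 1 = 1/4.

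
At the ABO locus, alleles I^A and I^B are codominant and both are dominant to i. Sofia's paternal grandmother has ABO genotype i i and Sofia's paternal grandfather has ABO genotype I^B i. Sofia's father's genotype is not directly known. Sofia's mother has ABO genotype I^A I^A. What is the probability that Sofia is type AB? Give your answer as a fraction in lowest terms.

Sofia's father's ABO genotype from i i × I^B i: 1/2 I^B i, 1/2 i i.
Crossing each possibility with the mother I^A I^A and summing P(type AB): 1/2·1/2 + 1/2·0 = 1/4.

1/4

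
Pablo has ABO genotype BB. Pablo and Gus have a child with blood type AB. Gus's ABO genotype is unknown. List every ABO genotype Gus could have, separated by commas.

AA, AB, AO

For each candidate genotype of Gus, check whether crossing it with BB can produce every observed child phenotype.
  AA → possible child types {AB} ✓
  AB → possible child types {B, AB} ✓
  AO → possible child types {B, AB} ✓
  BB → possible child types {B} ✗
  BO → possible child types {B} ✗
  OO → possible child types {B} ✗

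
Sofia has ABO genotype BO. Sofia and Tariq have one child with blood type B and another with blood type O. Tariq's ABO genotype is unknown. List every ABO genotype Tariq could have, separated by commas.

AO, BO, OO

For each candidate genotype of Tariq, check whether crossing it with BO can produce every observed child phenotype.
  AA → possible child types {A, AB} ✗
  AB → possible child types {A, B, AB} ✗
  AO → possible child types {O, A, B, AB} ✓
  BB → possible child types {B} ✗
  BO → possible child types {O, B} ✓
  OO → possible child types {O, B} ✓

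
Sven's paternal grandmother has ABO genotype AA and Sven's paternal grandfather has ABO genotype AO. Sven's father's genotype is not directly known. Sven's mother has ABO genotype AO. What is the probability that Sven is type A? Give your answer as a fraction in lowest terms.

7/8

Sven's father's ABO genotype from AA × AO: 1/2 AA, 1/2 AO.
Crossing each possibility with the mother AO and summing P(type A): 1/2·1 + 1/2·3/4 = 7/8.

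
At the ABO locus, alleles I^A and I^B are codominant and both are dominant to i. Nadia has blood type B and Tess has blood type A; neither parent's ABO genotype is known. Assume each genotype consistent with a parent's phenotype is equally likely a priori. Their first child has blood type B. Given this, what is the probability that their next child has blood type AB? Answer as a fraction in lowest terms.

5/12

Possible genotypes: Nadia ∈ {I^B I^B, I^B i}; Tess ∈ {I^A I^A, I^A i}.
Weight each parental genotype pair by prior × P(type-B child):
  I^B I^B × I^A i: posterior weight 2/3; P(next child type AB) = 1/2.
  I^B i × I^A i: posterior weight 1/3; P(next child type AB) = 1/4.
Weighted sum = 5/12.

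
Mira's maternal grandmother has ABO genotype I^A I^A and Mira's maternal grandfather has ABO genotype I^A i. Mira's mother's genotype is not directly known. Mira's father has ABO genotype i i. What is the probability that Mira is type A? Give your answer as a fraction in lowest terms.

Mira's mother's ABO genotype from I^A I^A × I^A i: 1/2 I^A I^A, 1/2 I^A i.
Crossing each possibility with the father i i and summing P(type A): 1/2·1 + 1/2·1/2 = 3/4.

3/4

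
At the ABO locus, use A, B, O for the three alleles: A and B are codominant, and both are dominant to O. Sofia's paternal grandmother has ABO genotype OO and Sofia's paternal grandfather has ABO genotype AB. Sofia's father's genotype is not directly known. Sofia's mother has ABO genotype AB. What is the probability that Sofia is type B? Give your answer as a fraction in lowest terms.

3/8

Sofia's father's ABO genotype from OO × AB: 1/2 AO, 1/2 BO.
Crossing each possibility with the mother AB and summing P(type B): 1/2·1/4 + 1/2·1/2 = 3/8.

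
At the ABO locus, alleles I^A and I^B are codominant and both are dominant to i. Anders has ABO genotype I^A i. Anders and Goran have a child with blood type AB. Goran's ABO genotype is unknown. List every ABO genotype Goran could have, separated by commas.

I^A I^B, I^B I^B, I^B i

For each candidate genotype of Goran, check whether crossing it with I^A i can produce every observed child phenotype.
  I^A I^A → possible child types {A} ✗
  I^A I^B → possible child types {A, B, AB} ✓
  I^A i → possible child types {O, A} ✗
  I^B I^B → possible child types {B, AB} ✓
  I^B i → possible child types {O, A, B, AB} ✓
  i i → possible child types {O, A} ✗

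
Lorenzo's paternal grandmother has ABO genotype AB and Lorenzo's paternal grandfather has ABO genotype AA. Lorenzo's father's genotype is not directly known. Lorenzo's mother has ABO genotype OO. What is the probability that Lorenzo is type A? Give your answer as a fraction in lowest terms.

3/4

Lorenzo's father's ABO genotype from AB × AA: 1/2 AA, 1/2 AB.
Crossing each possibility with the mother OO and summing P(type A): 1/2·1 + 1/2·1/2 = 3/4.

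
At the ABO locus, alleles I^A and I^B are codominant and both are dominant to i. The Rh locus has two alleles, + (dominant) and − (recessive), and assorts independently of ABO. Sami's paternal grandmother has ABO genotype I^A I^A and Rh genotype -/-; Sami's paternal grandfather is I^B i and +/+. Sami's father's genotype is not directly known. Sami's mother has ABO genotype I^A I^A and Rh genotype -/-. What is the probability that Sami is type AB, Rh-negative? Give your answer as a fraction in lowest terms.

Sami's father's ABO genotype from I^A I^A × I^B i: 1/2 I^A I^B, 1/2 I^A i.
Crossing each possibility with the mother I^A I^A and summing P(type AB): 1/2·1/2 + 1/2·0 = 1/4.
Similarly for Rh via the father's Rh distribution: P(Rh-) = 1/2.
Independent loci: 1/4 × 1/2 = 1/8.

1/8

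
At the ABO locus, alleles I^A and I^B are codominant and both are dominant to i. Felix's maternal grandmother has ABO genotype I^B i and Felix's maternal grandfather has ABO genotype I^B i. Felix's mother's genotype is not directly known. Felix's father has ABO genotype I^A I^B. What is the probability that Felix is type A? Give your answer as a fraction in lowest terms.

Felix's mother's ABO genotype from I^B i × I^B i: 1/4 I^B I^B, 1/2 I^B i, 1/4 i i.
Crossing each possibility with the father I^A I^B and summing P(type A): 1/4·0 + 1/2·1/4 + 1/4·1/2 = 1/4.

1/4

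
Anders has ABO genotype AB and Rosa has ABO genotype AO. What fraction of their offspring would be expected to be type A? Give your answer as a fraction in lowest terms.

ABO cross AB × AO → offspring phenotypes: 1/2 A, 1/4 B, 1/4 AB.
So P(type A) = 1/2.

1/2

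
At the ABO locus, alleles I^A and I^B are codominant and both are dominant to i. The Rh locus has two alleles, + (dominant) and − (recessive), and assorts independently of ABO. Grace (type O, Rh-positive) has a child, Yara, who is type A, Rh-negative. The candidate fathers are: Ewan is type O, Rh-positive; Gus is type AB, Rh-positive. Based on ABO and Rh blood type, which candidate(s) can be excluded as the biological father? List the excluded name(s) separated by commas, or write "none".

Ewan

A candidate is excluded only if no genotype consistent with his phenotype could produce a type A, Rh-negative child with a type O, Rh-positive mother.
Ewan (type O, Rh+): no genotype consistent with that phenotype can produce a type-A Rh- child with a type-O mother.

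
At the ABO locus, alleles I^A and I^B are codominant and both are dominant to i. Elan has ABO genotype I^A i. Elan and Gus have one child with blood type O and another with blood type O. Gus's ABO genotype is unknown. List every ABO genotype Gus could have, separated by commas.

For each candidate genotype of Gus, check whether crossing it with I^A i can produce every observed child phenotype.
  I^A I^A → possible child types {A} ✗
  I^A I^B → possible child types {A, B, AB} ✗
  I^A i → possible child types {O, A} ✓
  I^B I^B → possible child types {B, AB} ✗
  I^B i → possible child types {O, A, B, AB} ✓
  i i → possible child types {O, A} ✓

I^A i, I^B i, i i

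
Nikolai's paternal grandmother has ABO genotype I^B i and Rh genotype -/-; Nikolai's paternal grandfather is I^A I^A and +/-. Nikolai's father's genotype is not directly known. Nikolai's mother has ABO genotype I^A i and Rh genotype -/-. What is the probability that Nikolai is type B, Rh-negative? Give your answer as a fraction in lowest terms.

Nikolai's father's ABO genotype from I^B i × I^A I^A: 1/2 I^A I^B, 1/2 I^A i.
Crossing each possibility with the mother I^A i and summing P(type B): 1/2·1/4 + 1/2·0 = 1/8.
Similarly for Rh via the father's Rh distribution: P(Rh-) = 3/4.
Independent loci: 1/8 × 3/4 = 3/32.

3/32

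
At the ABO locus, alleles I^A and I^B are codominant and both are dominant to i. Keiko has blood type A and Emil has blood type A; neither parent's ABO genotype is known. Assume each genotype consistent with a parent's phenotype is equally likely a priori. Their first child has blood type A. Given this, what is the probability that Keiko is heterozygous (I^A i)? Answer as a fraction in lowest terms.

7/15

Possible genotypes: Keiko ∈ {I^A I^A, I^A i}; Emil ∈ {I^A I^A, I^A i}.
Weight each parental genotype pair by prior × P(type-A child):
  I^A I^A × I^A I^A: posterior weight 4/15.
  I^A I^A × I^A i: posterior weight 4/15.
  I^A i × I^A I^A: posterior weight 4/15.
  I^A i × I^A i: posterior weight 1/5.
Sum the posterior weight over pairs where Keiko is I^A i: 7/15.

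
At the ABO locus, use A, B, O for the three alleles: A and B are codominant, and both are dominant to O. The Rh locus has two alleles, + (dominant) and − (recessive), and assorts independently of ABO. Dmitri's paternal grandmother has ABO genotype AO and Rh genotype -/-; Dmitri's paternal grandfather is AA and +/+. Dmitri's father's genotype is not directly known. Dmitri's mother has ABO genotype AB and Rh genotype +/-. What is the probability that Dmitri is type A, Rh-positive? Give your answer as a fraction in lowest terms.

3/8

Dmitri's father's ABO genotype from AO × AA: 1/2 AA, 1/2 AO.
Crossing each possibility with the mother AB and summing P(type A): 1/2·1/2 + 1/2·1/2 = 1/2.
Similarly for Rh via the father's Rh distribution: P(Rh+) = 3/4.
Independent loci: 1/2 × 3/4 = 3/8.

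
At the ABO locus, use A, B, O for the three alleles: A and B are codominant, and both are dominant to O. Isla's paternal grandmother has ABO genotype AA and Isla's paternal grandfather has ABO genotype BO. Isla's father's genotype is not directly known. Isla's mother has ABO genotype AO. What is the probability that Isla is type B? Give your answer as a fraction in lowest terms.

Isla's father's ABO genotype from AA × BO: 1/2 AB, 1/2 AO.
Crossing each possibility with the mother AO and summing P(type B): 1/2·1/4 + 1/2·0 = 1/8.

1/8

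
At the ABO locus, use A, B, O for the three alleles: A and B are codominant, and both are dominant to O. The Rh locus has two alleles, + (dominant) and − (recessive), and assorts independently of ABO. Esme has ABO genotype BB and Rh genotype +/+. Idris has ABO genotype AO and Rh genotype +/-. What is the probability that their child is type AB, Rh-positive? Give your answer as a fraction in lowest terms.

1/2

ABO cross BB × AO → offspring phenotypes: 1/2 B, 1/2 AB.
Rh cross +/+ × +/- → 1 Rh+.
Independent loci: P(type AB, Rh-positive) = 1/2 × 1 = 1/2.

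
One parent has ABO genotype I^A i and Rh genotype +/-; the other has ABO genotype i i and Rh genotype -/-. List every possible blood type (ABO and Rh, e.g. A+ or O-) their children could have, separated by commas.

O+, O-, A+, A-

Gametes from I^A i × i i give offspring ABO genotypes I^A i, i i, i.e. phenotypes O, A.
Rh cross +/- × -/- → phenotypes Rh+, Rh-.
Combining independently: O+, O-, A+, A-.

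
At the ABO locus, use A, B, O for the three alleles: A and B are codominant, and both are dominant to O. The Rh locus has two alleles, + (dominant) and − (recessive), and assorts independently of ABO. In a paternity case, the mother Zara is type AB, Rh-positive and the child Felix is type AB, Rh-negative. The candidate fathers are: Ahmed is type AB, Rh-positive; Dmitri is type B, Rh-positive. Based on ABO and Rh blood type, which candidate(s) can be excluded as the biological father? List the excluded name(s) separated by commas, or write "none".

none

A candidate is excluded only if no genotype consistent with his phenotype could produce a type AB, Rh-negative child with a type AB, Rh-positive mother.
Every candidate has at least one consistent genotype combination, so none can be excluded.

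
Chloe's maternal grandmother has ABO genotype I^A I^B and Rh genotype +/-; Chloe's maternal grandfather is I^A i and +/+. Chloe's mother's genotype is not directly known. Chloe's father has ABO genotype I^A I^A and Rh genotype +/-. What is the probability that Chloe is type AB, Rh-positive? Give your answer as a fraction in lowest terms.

7/32

Chloe's mother's ABO genotype from I^A I^B × I^A i: 1/4 I^A I^A, 1/4 I^A I^B, 1/4 I^A i, 1/4 I^B i.
Crossing each possibility with the father I^A I^A and summing P(type AB): 1/4·0 + 1/4·1/2 + 1/4·0 + 1/4·1/2 = 1/4.
Similarly for Rh via the mother's Rh distribution: P(Rh+) = 7/8.
Independent loci: 1/4 × 7/8 = 7/32.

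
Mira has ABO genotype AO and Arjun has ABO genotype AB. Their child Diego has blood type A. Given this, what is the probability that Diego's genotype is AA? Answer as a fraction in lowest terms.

Cross AO × AB → 1/4 AA, 1/4 AB, 1/4 AO, 1/4 BO.
Type-A genotypes among offspring: AA (1/4), AO (1/4); total 1/2.
P(AA | type A) = (1/4) / (1/2) = 1/2.

1/2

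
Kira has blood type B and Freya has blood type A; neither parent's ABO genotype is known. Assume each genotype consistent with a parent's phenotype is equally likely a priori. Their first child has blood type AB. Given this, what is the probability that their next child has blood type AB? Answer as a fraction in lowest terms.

Possible genotypes: Kira ∈ {BB, BO}; Freya ∈ {AA, AO}.
Weight each parental genotype pair by prior × P(type-AB child):
  BB × AA: posterior weight 4/9; P(next child type AB) = 1.
  BB × AO: posterior weight 2/9; P(next child type AB) = 1/2.
  BO × AA: posterior weight 2/9; P(next child type AB) = 1/2.
  BO × AO: posterior weight 1/9; P(next child type AB) = 1/4.
Weighted sum = 25/36.

25/36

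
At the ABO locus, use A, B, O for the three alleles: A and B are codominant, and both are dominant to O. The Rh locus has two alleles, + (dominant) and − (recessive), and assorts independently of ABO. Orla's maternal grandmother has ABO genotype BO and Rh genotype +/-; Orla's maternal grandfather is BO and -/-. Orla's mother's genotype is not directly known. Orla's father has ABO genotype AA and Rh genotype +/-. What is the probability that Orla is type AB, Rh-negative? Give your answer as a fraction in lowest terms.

Orla's mother's ABO genotype from BO × BO: 1/4 BB, 1/2 BO, 1/4 OO.
Crossing each possibility with the father AA and summing P(type AB): 1/4·1 + 1/2·1/2 + 1/4·0 = 1/2.
Similarly for Rh via the mother's Rh distribution: P(Rh-) = 3/8.
Independent loci: 1/2 × 3/8 = 3/16.

3/16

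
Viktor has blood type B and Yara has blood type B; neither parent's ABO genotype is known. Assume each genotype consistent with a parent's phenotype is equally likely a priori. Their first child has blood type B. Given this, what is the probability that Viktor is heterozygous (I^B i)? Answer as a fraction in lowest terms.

Possible genotypes: Viktor ∈ {I^B I^B, I^B i}; Yara ∈ {I^B I^B, I^B i}.
Weight each parental genotype pair by prior × P(type-B child):
  I^B I^B × I^B I^B: posterior weight 4/15.
  I^B I^B × I^B i: posterior weight 4/15.
  I^B i × I^B I^B: posterior weight 4/15.
  I^B i × I^B i: posterior weight 1/5.
Sum the posterior weight over pairs where Viktor is I^B i: 7/15.

7/15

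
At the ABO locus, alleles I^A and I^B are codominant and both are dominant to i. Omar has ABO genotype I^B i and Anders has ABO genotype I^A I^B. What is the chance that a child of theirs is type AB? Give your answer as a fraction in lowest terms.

ABO cross I^B i × I^A I^B → offspring phenotypes: 1/4 A, 1/2 B, 1/4 AB.
So P(type AB) = 1/4.

1/4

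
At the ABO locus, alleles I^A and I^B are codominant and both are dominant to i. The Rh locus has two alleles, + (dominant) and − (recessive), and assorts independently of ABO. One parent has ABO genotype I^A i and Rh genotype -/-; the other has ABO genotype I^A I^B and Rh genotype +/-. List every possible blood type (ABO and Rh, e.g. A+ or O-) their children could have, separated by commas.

A+, A-, B+, B-, AB+, AB-

Gametes from I^A i × I^A I^B give offspring ABO genotypes I^A I^A, I^A I^B, I^A i, I^B i, i.e. phenotypes A, B, AB.
Rh cross -/- × +/- → phenotypes Rh+, Rh-.
Combining independently: A+, A-, B+, B-, AB+, AB-.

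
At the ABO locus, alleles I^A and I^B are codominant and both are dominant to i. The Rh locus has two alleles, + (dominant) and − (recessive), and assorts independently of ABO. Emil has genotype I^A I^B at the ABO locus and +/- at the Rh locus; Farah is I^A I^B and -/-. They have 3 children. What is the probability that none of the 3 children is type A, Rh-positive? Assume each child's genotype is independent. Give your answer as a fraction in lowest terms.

343/512

ABO cross I^A I^B × I^A I^B → 1/4 A, 1/4 B, 1/2 AB.
Rh cross +/- × -/- → 1/2 Rh+, 1/2 Rh-; so P(type A, Rh-positive) = 1/4 × 1/2 = 1/8 per child.
P(not type A, Rh-positive) = 7/8 for one child; (7/8)^3 = 343/512.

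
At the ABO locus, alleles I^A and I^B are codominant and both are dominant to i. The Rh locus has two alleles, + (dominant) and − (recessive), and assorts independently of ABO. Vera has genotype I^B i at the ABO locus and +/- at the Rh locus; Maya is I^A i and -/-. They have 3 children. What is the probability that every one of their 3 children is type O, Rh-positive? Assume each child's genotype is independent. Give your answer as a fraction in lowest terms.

ABO cross I^B i × I^A i → 1/4 O, 1/4 A, 1/4 B, 1/4 AB.
Rh cross +/- × -/- → 1/2 Rh+, 1/2 Rh-; so P(type O, Rh-positive) = 1/4 × 1/2 = 1/8 per child.
All 3 independent: (1/8)^3 = 1/512.

1/512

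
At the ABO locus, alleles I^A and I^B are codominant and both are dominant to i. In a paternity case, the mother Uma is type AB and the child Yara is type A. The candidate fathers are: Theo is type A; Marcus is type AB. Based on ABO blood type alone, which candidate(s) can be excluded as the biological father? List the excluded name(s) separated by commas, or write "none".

none

A candidate is excluded only if no genotype consistent with his phenotype could produce a type A child with a type AB mother.
Every candidate has at least one consistent genotype combination, so none can be excluded.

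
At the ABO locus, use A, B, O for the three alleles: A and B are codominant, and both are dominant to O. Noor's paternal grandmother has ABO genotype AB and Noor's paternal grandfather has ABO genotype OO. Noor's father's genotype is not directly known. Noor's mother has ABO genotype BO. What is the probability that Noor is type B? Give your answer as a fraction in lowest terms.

1/2

Noor's father's ABO genotype from AB × OO: 1/2 AO, 1/2 BO.
Crossing each possibility with the mother BO and summing P(type B): 1/2·1/4 + 1/2·3/4 = 1/2.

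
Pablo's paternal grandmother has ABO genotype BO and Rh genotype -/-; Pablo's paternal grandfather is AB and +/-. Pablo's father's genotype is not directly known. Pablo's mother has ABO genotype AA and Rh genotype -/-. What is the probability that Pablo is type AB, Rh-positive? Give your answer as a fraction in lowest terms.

1/8

Pablo's father's ABO genotype from BO × AB: 1/4 AB, 1/4 AO, 1/4 BB, 1/4 BO.
Crossing each possibility with the mother AA and summing P(type AB): 1/4·1/2 + 1/4·0 + 1/4·1 + 1/4·1/2 = 1/2.
Similarly for Rh via the father's Rh distribution: P(Rh+) = 1/4.
Independent loci: 1/2 × 1/4 = 1/8.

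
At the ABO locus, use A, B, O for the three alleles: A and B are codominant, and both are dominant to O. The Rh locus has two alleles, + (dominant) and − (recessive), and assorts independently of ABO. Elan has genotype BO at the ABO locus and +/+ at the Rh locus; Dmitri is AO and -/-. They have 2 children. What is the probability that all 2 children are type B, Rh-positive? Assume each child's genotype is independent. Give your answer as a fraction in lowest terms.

1/16

ABO cross BO × AO → 1/4 O, 1/4 A, 1/4 B, 1/4 AB.
Rh cross +/+ × -/- → 1 Rh+; so P(type B, Rh-positive) = 1/4 × 1 = 1/4 per child.
All 2 independent: (1/4)^2 = 1/16.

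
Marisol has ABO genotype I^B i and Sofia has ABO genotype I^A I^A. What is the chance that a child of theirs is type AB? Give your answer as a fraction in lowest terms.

1/2

ABO cross I^B i × I^A I^A → offspring phenotypes: 1/2 A, 1/2 AB.
So P(type AB) = 1/2.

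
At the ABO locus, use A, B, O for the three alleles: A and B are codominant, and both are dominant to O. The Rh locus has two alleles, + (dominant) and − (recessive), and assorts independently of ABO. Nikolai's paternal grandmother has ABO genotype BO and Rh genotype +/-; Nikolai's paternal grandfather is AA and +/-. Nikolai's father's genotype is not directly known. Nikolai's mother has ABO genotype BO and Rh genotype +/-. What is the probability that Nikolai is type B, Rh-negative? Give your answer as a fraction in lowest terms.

3/32

Nikolai's father's ABO genotype from BO × AA: 1/2 AB, 1/2 AO.
Crossing each possibility with the mother BO and summing P(type B): 1/2·1/2 + 1/2·1/4 = 3/8.
Similarly for Rh via the father's Rh distribution: P(Rh-) = 1/4.
Independent loci: 3/8 × 1/4 = 3/32.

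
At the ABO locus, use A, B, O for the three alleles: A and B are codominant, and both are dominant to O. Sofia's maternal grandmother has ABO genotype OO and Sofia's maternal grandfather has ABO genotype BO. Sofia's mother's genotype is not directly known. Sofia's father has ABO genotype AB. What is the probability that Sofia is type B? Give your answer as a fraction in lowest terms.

Sofia's mother's ABO genotype from OO × BO: 1/2 BO, 1/2 OO.
Crossing each possibility with the father AB and summing P(type B): 1/2·1/2 + 1/2·1/2 = 1/2.

1/2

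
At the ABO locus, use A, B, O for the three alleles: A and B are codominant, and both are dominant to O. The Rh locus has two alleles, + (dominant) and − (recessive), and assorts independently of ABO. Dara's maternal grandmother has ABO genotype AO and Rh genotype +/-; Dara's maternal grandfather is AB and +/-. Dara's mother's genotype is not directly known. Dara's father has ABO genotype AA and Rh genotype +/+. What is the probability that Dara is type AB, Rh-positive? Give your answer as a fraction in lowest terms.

Dara's mother's ABO genotype from AO × AB: 1/4 AA, 1/4 AB, 1/4 AO, 1/4 BO.
Crossing each possibility with the father AA and summing P(type AB): 1/4·0 + 1/4·1/2 + 1/4·0 + 1/4·1/2 = 1/4.
Similarly for Rh via the mother's Rh distribution: P(Rh+) = 1.
Independent loci: 1/4 × 1 = 1/4.

1/4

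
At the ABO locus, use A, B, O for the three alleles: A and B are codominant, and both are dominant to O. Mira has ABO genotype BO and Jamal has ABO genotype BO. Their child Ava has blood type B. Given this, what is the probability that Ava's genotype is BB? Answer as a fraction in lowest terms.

Cross BO × BO → 1/4 BB, 1/2 BO, 1/4 OO.
Type-B genotypes among offspring: BB (1/4), BO (1/2); total 3/4.
P(BB | type B) = (1/4) / (3/4) = 1/3.

1/3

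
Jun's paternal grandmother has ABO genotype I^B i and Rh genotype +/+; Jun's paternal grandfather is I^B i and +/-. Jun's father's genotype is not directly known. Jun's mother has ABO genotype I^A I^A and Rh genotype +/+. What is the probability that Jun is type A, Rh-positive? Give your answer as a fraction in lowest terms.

Jun's father's ABO genotype from I^B i × I^B i: 1/4 I^B I^B, 1/2 I^B i, 1/4 i i.
Crossing each possibility with the mother I^A I^A and summing P(type A): 1/4·0 + 1/2·1/2 + 1/4·1 = 1/2.
Similarly for Rh via the father's Rh distribution: P(Rh+) = 1.
Independent loci: 1/2 × 1 = 1/2.

1/2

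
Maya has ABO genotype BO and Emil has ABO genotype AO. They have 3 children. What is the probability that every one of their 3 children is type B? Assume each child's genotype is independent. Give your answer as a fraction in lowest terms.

1/64

ABO cross BO × AO → 1/4 O, 1/4 A, 1/4 B, 1/4 AB.
So P(type B) = 1/4 per child.
All 3 independent: (1/4)^3 = 1/64.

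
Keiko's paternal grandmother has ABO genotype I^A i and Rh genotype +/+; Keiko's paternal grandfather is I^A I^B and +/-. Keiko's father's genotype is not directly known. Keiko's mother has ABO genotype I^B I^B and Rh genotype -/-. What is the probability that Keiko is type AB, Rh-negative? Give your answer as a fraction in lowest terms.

1/8

Keiko's father's ABO genotype from I^A i × I^A I^B: 1/4 I^A I^A, 1/4 I^A I^B, 1/4 I^A i, 1/4 I^B i.
Crossing each possibility with the mother I^B I^B and summing P(type AB): 1/4·1 + 1/4·1/2 + 1/4·1/2 + 1/4·0 = 1/2.
Similarly for Rh via the father's Rh distribution: P(Rh-) = 1/4.
Independent loci: 1/2 × 1/4 = 1/8.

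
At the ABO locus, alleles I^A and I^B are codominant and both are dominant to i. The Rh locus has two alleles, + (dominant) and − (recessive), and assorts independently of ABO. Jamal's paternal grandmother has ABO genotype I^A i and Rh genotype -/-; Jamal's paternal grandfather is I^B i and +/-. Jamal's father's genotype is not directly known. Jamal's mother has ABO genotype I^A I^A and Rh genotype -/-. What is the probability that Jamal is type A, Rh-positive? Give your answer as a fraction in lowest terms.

Jamal's father's ABO genotype from I^A i × I^B i: 1/4 I^A I^B, 1/4 I^A i, 1/4 I^B i, 1/4 i i.
Crossing each possibility with the mother I^A I^A and summing P(type A): 1/4·1/2 + 1/4·1 + 1/4·1/2 + 1/4·1 = 3/4.
Similarly for Rh via the father's Rh distribution: P(Rh+) = 1/4.
Independent loci: 3/4 × 1/4 = 3/16.

3/16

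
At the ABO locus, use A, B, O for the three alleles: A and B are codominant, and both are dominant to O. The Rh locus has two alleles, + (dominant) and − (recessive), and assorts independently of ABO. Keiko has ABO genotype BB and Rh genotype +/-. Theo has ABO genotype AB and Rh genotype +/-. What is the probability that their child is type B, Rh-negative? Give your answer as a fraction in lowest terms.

ABO cross BB × AB → offspring phenotypes: 1/2 B, 1/2 AB.
Rh cross +/- × +/- → 3/4 Rh+, 1/4 Rh-.
Independent loci: P(type B, Rh-negative) = 1/2 × 1/4 = 1/8.

1/8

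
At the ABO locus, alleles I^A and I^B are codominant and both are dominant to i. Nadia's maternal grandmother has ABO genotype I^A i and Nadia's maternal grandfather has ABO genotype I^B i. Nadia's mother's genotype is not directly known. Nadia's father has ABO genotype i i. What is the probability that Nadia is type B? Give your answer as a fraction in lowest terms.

1/4

Nadia's mother's ABO genotype from I^A i × I^B i: 1/4 I^A I^B, 1/4 I^A i, 1/4 I^B i, 1/4 i i.
Crossing each possibility with the father i i and summing P(type B): 1/4·1/2 + 1/4·0 + 1/4·1/2 + 1/4·0 = 1/4.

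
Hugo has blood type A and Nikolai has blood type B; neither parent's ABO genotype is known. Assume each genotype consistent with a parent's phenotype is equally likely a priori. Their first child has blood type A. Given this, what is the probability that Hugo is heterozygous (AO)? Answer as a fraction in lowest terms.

1/3

Possible genotypes: Hugo ∈ {AA, AO}; Nikolai ∈ {BB, BO}.
Weight each parental genotype pair by prior × P(type-A child):
  AA × BO: posterior weight 2/3.
  AO × BO: posterior weight 1/3.
Sum the posterior weight over pairs where Hugo is AO: 1/3.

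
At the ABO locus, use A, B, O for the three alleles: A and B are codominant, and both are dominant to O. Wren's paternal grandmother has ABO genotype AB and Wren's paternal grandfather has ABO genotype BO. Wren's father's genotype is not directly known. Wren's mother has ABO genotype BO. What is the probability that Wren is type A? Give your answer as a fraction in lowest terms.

Wren's father's ABO genotype from AB × BO: 1/4 AB, 1/4 AO, 1/4 BB, 1/4 BO.
Crossing each possibility with the mother BO and summing P(type A): 1/4·1/4 + 1/4·1/4 + 1/4·0 + 1/4·0 = 1/8.

1/8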